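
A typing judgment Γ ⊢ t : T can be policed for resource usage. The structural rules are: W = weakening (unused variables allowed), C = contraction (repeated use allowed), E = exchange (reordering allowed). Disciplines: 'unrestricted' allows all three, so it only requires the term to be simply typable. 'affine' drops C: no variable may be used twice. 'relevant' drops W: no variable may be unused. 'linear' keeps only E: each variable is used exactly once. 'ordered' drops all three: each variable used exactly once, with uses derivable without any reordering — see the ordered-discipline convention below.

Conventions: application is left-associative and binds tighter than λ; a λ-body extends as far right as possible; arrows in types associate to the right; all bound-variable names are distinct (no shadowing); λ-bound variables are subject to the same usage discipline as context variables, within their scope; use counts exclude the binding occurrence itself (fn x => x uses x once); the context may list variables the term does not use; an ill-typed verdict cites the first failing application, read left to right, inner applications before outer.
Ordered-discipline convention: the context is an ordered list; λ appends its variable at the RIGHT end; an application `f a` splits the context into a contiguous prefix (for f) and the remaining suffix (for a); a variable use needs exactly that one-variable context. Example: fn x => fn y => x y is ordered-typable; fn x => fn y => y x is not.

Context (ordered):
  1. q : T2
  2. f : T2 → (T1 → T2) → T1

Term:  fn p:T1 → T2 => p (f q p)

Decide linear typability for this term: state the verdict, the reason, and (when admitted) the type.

no — p ×2 used more than once (contraction)
variable uses: q=1, f=1, p (bound)=2
order of uses: p, f, q, p
typing: well-typed at (T1 → T2) → T2
per-discipline verdicts: ordered ✗ | linear ✗ | affine ✗ | relevant ✓ | unrestricted ✓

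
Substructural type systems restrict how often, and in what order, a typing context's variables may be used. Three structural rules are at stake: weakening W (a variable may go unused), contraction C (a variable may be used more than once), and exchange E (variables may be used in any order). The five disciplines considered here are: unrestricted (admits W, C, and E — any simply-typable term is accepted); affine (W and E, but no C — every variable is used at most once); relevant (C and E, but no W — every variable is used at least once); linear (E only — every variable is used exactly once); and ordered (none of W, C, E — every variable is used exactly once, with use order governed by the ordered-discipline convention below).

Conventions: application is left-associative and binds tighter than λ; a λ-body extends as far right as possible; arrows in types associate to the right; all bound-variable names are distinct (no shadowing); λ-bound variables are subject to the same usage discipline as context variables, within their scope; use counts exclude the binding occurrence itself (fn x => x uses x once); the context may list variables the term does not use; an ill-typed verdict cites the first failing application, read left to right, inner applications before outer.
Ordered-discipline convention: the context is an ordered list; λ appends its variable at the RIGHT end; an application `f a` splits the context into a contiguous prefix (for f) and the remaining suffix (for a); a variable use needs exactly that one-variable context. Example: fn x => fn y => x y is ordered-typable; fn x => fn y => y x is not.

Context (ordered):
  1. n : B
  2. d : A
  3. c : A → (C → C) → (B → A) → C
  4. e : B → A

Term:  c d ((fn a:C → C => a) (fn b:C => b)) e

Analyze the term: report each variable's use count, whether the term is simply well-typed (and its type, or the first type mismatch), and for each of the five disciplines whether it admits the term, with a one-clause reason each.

use counts: n: 0; d: 1; c: 1; e: 1; a [bound]: 1; b [bound]: 1
left-to-right use order: c, d, a, b, e
typing: ✓ — C
ordered: ✗, n never used (weakening)
linear: ✗, n never used (weakening)
affine: ✓, at most one use each (n, d, c, e, a, b)
relevant: ✗, n never used (weakening)
unrestricted: ✓, well-typed at C; no restrictions here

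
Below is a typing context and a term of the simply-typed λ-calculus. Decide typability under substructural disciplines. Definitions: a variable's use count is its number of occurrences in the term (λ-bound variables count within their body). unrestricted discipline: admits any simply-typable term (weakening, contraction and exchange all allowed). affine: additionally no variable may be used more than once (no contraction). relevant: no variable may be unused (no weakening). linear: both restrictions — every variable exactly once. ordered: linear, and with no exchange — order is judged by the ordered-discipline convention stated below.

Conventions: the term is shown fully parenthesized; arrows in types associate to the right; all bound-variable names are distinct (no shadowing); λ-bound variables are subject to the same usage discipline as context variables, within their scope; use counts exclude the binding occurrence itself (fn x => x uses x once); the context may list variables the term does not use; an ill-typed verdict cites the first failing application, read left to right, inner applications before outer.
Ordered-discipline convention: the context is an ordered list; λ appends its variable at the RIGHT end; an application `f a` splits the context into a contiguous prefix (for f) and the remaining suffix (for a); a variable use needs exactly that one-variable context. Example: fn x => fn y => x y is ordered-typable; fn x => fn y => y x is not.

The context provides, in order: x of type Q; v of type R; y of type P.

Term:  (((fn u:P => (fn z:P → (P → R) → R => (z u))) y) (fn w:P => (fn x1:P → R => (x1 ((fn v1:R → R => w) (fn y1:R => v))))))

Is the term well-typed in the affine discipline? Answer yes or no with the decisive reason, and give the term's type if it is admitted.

yes — none of x, v, y, u, z, w, x1, v1, y1 used more than once; term : (P → R) → R
usage: x: 0×; v: 1×; y: 1×; u (λ-bound): 1×; z (λ-bound): 1×; w (λ-bound): 1×; x1 (λ-bound): 1×; v1 (λ-bound): 0×; y1 (λ-bound): 0×
use order (left to right): z, u, y, x1, w, v
typing: well-typed at (P → R) → R
all disciplines: ordered ✗; linear ✗; affine ✓; relevant ✗; unrestricted ✓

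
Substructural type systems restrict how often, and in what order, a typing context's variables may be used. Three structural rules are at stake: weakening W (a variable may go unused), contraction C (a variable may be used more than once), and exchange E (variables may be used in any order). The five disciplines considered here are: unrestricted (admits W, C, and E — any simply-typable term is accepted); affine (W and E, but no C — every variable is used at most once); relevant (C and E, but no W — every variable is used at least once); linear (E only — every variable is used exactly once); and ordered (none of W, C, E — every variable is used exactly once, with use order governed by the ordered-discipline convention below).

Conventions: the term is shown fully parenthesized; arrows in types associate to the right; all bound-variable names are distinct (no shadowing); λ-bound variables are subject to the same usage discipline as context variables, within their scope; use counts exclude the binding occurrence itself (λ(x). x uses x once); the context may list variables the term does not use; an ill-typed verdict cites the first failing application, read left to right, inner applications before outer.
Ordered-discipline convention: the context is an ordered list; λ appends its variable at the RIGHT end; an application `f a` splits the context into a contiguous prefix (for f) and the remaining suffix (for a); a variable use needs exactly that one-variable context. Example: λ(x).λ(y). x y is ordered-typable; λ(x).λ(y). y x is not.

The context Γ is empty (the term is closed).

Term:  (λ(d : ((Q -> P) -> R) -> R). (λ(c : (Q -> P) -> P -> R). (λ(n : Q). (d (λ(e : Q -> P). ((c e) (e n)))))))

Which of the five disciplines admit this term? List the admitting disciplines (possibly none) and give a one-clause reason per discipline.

admitted in: relevant, unrestricted
variable uses: d (λ-bound): 1×; c (λ-bound): 1×; n (λ-bound): 1×; e (λ-bound): 2×
use order (left to right): d, c, e, e, n
typing: well-typed — term : (((Q -> P) -> R) -> R) -> ((Q -> P) -> P -> R) -> Q -> R
ordered: ✗, e ×2 used more than once (contraction)
linear: ✗, e ×2 used more than once (contraction)
affine: ✗, e ×2 used more than once (contraction)
relevant: ✓, every one of d, c, n, e appears
unrestricted: ✓, well-typed at (((Q -> P) -> R) -> R) -> ((Q -> P) -> P -> R) -> Q -> R; no restrictions here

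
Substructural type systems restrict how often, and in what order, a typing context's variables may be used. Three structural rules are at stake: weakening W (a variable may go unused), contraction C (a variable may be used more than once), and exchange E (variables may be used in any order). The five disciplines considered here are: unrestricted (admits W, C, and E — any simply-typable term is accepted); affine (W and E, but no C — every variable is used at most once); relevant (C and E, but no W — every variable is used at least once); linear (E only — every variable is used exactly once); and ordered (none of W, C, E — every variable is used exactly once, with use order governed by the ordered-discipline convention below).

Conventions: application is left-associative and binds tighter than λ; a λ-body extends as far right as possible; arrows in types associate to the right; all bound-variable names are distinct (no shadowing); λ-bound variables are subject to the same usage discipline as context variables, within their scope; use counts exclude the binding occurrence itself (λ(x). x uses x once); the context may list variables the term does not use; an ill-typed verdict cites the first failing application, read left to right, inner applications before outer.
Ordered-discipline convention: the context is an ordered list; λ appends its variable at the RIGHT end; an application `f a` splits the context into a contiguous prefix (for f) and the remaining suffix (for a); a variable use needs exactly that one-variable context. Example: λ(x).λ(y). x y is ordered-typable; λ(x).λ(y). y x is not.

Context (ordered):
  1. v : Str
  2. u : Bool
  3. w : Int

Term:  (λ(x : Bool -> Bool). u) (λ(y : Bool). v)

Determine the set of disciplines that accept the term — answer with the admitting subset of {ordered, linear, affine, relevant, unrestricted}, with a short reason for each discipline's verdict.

accepted by: none
usage: v ×1; u ×1; w ×0; x [bound] ×0; y [bound] ×0
order of uses: u, v
typing: ill-typed: an application expects Bool -> Bool but receives Bool -> Str
ordered: ✗, not simply typable
linear: ✗, fails simple typing
affine: ✗, a type mismatch blocks all five
relevant: ✗, the type mismatch rejects it
unrestricted: ✗, not simply typable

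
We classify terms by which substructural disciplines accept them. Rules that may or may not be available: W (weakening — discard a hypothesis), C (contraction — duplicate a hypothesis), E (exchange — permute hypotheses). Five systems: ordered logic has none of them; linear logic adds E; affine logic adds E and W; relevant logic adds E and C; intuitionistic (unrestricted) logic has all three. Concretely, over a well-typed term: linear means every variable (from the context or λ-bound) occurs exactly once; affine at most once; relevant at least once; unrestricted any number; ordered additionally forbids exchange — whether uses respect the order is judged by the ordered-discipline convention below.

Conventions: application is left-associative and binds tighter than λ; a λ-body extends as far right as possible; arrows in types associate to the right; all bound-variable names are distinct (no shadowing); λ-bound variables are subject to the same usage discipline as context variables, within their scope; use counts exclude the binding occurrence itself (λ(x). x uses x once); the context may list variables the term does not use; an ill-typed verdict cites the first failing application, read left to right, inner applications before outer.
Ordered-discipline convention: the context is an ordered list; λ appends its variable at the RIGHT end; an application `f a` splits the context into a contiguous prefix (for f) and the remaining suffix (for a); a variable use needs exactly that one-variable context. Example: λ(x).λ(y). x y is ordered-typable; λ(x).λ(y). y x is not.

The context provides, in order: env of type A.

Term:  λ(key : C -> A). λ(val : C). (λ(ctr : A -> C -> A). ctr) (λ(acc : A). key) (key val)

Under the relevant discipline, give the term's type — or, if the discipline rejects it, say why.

not well-typed under relevant — env, acc left unused
counts: env ×0; key [bound] ×2; val [bound] ×1; ctr [bound] ×1; acc [bound] ×0
left-to-right use order: ctr, key, key, val
typing: ✓ — (C -> A) -> C -> C -> A
summary: ordered ✗, linear ✗, affine ✗, relevant ✗, unrestricted ✓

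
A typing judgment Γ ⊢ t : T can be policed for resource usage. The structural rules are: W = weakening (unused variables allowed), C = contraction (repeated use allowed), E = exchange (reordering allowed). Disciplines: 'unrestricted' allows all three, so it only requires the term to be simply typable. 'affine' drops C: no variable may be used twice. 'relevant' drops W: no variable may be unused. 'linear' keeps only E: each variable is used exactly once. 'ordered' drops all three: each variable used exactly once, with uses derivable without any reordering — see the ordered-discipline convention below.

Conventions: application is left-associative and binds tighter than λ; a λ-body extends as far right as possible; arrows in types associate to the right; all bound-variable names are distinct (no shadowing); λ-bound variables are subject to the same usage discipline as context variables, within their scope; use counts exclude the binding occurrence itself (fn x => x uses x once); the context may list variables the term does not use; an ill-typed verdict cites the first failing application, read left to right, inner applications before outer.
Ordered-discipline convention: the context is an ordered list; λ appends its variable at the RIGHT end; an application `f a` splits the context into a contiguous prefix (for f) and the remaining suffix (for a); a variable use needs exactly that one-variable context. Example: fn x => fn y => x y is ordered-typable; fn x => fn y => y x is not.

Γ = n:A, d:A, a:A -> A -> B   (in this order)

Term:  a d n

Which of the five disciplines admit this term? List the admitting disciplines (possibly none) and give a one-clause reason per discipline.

accepted by: linear, affine, relevant, unrestricted
variable uses: n: 1×, d: 1×, a: 1×
uses in reading order: a, d, n
typing: ✓ — B
ordered: ✗, use order a, d, n needs exchange
linear: ✓, each of n, d, a used exactly once
affine: ✓, no duplicate uses among n, d, a
relevant: ✓, at least one use each (n, d, a)
unrestricted: ✓, typability at B is all that's needed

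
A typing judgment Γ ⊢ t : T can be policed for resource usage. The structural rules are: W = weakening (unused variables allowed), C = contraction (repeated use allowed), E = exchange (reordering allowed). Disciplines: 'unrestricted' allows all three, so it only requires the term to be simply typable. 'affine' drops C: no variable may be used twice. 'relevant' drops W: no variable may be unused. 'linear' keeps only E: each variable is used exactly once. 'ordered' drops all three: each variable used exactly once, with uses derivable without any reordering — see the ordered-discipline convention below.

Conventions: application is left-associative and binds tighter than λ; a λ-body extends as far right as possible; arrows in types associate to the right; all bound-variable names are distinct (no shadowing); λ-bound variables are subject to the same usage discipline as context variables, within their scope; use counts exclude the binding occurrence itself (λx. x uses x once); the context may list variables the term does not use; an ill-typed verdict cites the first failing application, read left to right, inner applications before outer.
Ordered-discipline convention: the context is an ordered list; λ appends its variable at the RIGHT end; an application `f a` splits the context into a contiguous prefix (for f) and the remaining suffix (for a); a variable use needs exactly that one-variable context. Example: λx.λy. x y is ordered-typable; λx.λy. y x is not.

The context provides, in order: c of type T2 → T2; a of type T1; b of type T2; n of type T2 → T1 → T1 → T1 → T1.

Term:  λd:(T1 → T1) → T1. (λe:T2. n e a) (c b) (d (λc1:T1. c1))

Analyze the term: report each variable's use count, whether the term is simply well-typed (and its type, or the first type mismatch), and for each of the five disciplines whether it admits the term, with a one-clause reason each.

use counts: c: 1×, a: 1×, b: 1×, n: 1×, d (bound): 1×, e (bound): 1×, c1 (bound): 1×
order of uses: n, e, a, c, b, d, c1
typing: well-typed — term : ((T1 → T1) → T1) → T1 → T1
ordered: ✗, use order n, e, a, c, b, d, c1 needs exchange
linear: ✓, single use per variable (c, a, b, n, d, e, c1)
affine: ✓, no duplicate uses among c, a, b, n, d, e, c1
relevant: ✓, at least one use each (c, a, b, n, d, e, c1)
unrestricted: ✓, typability at ((T1 → T1) → T1) → T1 → T1 is all that's needed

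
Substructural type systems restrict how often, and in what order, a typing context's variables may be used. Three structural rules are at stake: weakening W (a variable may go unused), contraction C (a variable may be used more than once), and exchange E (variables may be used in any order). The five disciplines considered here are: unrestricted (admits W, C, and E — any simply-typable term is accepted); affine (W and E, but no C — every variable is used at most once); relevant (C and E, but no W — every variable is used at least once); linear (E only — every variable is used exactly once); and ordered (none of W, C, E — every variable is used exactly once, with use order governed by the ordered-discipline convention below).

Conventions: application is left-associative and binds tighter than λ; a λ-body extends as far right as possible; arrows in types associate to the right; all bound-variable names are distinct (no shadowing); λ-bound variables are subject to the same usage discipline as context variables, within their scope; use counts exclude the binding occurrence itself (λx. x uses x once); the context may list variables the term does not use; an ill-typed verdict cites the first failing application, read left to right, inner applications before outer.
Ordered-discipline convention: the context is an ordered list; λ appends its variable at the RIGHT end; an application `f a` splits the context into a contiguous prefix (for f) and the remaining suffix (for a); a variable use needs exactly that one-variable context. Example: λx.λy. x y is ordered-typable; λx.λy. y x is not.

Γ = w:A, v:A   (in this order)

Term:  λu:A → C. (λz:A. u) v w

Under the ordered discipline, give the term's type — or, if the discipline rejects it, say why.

not well-typed under ordered — z never used (weakening)
counts: w: 1×, v: 1×, u (bound): 1×, z (bound): 0×
left-to-right use order: u, v, w
typing: well-typed — term : (A → C) → C
all disciplines: ordered ✗; linear ✗; affine ✓; relevant ✗; unrestricted ✓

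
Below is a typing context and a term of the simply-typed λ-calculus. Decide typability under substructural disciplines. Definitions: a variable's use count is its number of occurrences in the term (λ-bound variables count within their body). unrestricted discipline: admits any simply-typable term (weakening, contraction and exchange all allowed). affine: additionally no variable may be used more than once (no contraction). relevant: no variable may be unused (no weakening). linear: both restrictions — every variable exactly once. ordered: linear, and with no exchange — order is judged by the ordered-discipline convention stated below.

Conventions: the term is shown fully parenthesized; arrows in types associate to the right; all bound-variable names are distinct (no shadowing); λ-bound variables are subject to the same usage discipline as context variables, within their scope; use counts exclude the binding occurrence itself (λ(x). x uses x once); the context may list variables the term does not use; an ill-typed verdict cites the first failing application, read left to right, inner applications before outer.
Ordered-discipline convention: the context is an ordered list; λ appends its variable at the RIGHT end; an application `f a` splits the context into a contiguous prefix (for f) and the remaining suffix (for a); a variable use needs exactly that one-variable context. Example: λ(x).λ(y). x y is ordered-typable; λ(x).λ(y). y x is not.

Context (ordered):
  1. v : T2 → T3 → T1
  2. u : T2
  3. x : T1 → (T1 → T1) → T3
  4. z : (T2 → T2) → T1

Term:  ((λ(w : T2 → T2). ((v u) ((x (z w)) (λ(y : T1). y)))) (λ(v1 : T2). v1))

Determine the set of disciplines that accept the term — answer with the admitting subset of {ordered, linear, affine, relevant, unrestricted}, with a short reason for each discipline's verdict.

admitted by: ordered, linear, affine, relevant, unrestricted
counts: v: 1, u: 1, x: 1, z: 1, w (λ-bound): 1, y (λ-bound): 1, v1 (λ-bound): 1
uses in reading order: v, u, x, z, w, y, v1
typing: the term checks, with type T1
ordered: ✓ — single-use (v, u, x, z, w, y, v1), ordered derivation ok
linear: ✓ — single use per variable (v, u, x, z, w, y, v1)
affine: ✓ — v, u, x, z, w, y, v1: no repeats, contraction unneeded
relevant: ✓ — at least one use each (v, u, x, z, w, y, v1)
unrestricted: ✓ — simply typable at T1; W, C, E all held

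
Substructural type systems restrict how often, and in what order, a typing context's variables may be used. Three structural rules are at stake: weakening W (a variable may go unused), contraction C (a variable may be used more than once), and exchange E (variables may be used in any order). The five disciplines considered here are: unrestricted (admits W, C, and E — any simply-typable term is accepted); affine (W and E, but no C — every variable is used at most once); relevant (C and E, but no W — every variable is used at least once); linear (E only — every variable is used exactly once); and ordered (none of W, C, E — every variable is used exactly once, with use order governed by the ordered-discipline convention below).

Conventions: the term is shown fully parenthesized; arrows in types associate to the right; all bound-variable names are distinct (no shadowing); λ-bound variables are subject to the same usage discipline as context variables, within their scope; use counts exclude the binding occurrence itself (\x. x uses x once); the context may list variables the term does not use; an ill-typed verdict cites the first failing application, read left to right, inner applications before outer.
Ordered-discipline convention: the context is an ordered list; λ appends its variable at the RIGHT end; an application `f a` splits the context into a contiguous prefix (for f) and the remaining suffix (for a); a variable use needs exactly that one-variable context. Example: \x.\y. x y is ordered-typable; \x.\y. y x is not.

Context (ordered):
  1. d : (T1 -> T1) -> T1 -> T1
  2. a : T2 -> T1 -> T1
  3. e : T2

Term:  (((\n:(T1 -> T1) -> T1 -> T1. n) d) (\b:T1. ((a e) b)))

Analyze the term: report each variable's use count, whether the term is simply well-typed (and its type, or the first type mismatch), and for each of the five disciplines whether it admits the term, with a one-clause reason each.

counts: d ×1, a ×1, e ×1, n [bound] ×1, b [bound] ×1
left-to-right use order: n, d, a, e, b
typing: well-typed — term : T1 -> T1
ordered: ✓, single-use (d, a, e, n, b), ordered derivation ok
linear: ✓, d, a, e, n, b: one use apiece
affine: ✓, at most one use each (d, a, e, n, b)
relevant: ✓, at least one use each (d, a, e, n, b)
unrestricted: ✓, type-checks (T1 -> T1) and nothing is barred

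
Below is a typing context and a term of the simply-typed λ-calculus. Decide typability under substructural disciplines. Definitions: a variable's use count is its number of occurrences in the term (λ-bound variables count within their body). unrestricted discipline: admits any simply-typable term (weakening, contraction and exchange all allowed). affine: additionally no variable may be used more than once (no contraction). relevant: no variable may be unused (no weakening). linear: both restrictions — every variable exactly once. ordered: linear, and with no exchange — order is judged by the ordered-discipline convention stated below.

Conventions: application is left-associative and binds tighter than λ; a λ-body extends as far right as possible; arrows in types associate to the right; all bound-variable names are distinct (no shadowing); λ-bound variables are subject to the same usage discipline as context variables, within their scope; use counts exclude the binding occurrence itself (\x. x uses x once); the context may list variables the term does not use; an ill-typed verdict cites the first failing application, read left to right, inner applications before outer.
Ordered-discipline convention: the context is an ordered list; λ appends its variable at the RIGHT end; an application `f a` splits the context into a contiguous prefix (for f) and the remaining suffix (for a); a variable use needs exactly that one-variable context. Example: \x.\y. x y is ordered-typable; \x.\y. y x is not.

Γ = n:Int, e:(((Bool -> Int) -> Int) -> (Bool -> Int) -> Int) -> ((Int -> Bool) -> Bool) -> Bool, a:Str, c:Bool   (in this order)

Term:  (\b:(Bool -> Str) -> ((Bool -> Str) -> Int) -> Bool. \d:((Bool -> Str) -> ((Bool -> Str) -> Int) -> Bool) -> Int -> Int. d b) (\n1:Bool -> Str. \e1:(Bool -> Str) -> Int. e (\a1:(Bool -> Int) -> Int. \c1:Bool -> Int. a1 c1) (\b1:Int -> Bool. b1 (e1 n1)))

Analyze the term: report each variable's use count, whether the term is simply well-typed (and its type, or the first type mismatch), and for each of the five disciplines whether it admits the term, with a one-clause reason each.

usage: n: 0×; e: 1×; a: 0×; c: 0×; b [bound]: 1×; d [bound]: 1×; n1 [bound]: 1×; e1 [bound]: 1×; a1 [bound]: 1×; c1 [bound]: 1×; b1 [bound]: 1×
left-to-right use order: d, b, e, a1, c1, b1, e1, n1
typing: well-typed at (((Bool -> Str) -> ((Bool -> Str) -> Int) -> Bool) -> Int -> Int) -> Int -> Int
ordered ✗ (needs weakening: n, a, c unused)
linear ✗ (needs weakening: n, a, c unused)
affine ✓ (no duplicate uses among n, e, a, c, b, d, n1, e1, a1, c1, b1)
relevant ✗ (needs weakening: n, a, c unused)
unrestricted ✓ (typability at (((Bool -> Str) -> ((Bool -> Str) -> Int) -> Bool) -> Int -> Int) -> Int -> Int is all that's needed)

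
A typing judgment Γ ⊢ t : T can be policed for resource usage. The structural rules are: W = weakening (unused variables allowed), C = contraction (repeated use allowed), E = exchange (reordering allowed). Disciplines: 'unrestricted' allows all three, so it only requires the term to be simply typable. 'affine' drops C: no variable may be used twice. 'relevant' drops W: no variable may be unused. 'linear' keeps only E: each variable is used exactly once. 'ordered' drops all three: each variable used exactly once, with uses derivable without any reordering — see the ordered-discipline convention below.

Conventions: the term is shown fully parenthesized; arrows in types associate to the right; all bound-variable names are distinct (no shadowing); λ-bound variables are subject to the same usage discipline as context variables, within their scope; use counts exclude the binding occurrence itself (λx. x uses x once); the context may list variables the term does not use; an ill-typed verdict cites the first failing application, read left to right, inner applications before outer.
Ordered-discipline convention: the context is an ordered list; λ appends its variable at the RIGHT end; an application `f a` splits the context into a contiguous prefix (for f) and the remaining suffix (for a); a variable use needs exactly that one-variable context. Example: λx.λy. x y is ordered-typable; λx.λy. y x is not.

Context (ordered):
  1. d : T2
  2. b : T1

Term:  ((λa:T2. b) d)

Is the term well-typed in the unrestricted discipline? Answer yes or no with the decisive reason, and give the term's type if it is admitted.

yes — simply typable at T1; W, C, E all held; term : T1
variable uses: d: 1×; b: 1×; a (bound): 0×
left-to-right use order: b, d
typing: well-typed at T1
across the five disciplines: ordered ✗ | linear ✗ | affine ✓ | relevant ✗ | unrestricted ✓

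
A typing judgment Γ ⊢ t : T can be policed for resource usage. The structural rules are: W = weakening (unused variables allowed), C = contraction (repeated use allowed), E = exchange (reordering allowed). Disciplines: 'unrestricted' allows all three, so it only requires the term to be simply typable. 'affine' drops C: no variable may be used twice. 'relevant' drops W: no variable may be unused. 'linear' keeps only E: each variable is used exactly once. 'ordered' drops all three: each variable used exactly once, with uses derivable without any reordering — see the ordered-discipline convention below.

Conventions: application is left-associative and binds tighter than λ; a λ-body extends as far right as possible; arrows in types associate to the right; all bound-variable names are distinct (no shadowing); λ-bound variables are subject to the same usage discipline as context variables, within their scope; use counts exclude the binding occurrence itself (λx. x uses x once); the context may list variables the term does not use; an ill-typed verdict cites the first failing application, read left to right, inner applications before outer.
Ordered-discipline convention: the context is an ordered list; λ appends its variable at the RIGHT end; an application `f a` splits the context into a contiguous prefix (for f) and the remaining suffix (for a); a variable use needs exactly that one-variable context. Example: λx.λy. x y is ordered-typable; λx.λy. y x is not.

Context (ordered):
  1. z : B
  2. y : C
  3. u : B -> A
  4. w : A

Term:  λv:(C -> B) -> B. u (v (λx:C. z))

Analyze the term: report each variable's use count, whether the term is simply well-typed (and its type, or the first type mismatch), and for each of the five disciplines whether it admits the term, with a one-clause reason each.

counts: z: 1×; y: 0×; u: 1×; w: 0×; v [bound]: 1×; x [bound]: 0×
use order (left to right): u, v, z
typing: well-typed — term : ((C -> B) -> B) -> A
ordered: ✗ — y, w, x left unused
linear: ✗ — y, w, x left unused
affine: ✓ — z, y, u, w, v, x: no repeats, contraction unneeded
relevant: ✗ — y, w, x left unused
unrestricted: ✓ — type-checks (((C -> B) -> B) -> A) and nothing is barred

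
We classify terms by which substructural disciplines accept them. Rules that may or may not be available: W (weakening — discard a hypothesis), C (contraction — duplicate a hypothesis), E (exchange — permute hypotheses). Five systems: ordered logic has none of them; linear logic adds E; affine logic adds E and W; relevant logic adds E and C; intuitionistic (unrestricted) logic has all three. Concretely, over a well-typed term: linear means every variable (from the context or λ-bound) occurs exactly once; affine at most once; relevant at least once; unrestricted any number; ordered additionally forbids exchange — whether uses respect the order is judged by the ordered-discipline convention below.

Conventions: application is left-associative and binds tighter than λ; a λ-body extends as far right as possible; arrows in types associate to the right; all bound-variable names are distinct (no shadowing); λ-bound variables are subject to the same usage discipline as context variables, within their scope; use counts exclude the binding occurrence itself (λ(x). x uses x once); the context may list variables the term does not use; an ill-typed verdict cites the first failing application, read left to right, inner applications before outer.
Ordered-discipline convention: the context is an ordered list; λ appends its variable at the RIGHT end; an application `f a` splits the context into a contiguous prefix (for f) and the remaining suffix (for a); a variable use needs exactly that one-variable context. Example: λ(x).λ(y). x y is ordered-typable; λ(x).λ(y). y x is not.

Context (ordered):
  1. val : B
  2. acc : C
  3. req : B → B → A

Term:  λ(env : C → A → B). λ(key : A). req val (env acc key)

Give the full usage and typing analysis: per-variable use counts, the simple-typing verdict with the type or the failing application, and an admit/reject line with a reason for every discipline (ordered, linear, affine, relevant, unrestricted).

usage: val: 1×; acc: 1×; req: 1×; env (bound): 1×; key (bound): 1×
left-to-right use order: req, val, env, acc, key
typing: well-typed at (C → A → B) → A → A
ordered: ✗, use order req, val, env, acc, key needs exchange
linear: ✓, single use per variable (val, acc, req, env, key)
affine: ✓, val, acc, req, env, key: no repeats, contraction unneeded
relevant: ✓, at least one use each (val, acc, req, env, key)
unrestricted: ✓, type-checks ((C → A → B) → A → A) and nothing is barred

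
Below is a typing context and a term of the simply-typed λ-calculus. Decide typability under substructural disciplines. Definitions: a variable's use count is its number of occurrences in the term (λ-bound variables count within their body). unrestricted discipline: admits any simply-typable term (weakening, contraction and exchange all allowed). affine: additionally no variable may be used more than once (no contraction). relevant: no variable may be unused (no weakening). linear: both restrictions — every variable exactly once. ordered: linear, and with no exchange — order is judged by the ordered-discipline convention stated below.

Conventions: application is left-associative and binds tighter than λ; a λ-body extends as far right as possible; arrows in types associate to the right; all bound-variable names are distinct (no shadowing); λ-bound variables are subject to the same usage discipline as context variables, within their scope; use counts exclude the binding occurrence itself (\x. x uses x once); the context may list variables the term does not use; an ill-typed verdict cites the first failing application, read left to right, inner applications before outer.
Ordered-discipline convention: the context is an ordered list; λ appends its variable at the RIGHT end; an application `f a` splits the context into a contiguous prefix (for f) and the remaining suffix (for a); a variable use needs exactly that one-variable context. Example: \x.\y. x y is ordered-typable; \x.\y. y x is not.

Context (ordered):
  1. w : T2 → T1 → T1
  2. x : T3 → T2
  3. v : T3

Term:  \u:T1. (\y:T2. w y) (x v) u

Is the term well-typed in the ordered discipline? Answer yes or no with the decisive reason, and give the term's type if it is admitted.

yes — w, x, v, u, y once each; derivable with no W/C/E; term : T1 → T1
usage: w: 1×; x: 1×; v: 1×; u (bound): 1×; y (bound): 1×
use order (left to right): w, y, x, v, u
typing: well-typed at T1 → T1
per-discipline verdicts: ordered ✓ · linear ✓ · affine ✓ · relevant ✓ · unrestricted ✓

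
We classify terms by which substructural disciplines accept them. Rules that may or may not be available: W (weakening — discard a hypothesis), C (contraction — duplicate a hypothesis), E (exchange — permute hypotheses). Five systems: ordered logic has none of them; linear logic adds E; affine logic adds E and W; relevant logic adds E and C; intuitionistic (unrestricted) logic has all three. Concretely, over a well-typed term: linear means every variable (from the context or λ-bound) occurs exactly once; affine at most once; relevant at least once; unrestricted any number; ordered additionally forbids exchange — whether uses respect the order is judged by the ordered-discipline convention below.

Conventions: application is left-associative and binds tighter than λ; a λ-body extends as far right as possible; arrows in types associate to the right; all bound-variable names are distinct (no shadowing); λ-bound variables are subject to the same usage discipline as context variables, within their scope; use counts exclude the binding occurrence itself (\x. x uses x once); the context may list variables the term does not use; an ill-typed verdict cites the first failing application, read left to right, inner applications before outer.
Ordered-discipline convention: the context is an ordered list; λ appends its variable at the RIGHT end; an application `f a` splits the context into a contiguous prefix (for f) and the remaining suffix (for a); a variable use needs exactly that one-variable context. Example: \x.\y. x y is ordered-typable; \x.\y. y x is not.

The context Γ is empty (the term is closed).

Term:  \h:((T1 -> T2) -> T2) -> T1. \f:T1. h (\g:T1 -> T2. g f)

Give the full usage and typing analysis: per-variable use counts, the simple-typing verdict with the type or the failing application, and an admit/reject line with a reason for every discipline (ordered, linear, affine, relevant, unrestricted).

usage: h [bound] ×1, f [bound] ×1, g [bound] ×1
order of uses: h, g, f
typing: ✓ — (((T1 -> T2) -> T2) -> T1) -> T1 -> T1
ordered: ✗ — needs exchange: uses follow h, g, f
linear: ✓ — exactly-once usage across h, f, g
affine: ✓ — none of h, f, g used more than once
relevant: ✓ — none of h, f, g goes unused
unrestricted: ✓ — simply typable at (((T1 -> T2) -> T2) -> T1) -> T1 -> T1; W, C, E all held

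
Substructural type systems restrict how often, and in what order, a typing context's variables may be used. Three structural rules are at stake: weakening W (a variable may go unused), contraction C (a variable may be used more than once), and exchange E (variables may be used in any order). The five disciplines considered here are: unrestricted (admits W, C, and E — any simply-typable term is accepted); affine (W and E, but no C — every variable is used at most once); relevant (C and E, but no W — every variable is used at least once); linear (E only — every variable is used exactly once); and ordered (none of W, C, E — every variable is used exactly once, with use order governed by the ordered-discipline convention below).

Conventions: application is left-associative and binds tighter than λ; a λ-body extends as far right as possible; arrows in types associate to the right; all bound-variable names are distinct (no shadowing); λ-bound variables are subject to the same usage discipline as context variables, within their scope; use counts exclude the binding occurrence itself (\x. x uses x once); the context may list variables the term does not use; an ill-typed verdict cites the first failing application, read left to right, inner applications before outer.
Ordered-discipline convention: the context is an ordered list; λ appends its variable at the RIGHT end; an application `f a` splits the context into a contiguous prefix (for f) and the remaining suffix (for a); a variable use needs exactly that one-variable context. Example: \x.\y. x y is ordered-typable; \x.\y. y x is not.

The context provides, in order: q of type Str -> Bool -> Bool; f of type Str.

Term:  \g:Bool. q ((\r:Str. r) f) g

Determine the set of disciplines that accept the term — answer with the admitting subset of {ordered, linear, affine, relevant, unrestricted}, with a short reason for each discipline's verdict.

admitted in: ordered, linear, affine, relevant, unrestricted
counts: q ×1, f ×1, g (bound) ×1, r (bound) ×1
order of uses: q, r, f, g
typing: well-typed at Bool -> Bool
ordered ✓ (q, f, g, r once each; derivable with no W/C/E)
linear ✓ (exactly-once usage across q, f, g, r)
affine ✓ (at most one use each (q, f, g, r))
relevant ✓ (none of q, f, g, r goes unused)
unrestricted ✓ (well-typed at Bool -> Bool; no restrictions here)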